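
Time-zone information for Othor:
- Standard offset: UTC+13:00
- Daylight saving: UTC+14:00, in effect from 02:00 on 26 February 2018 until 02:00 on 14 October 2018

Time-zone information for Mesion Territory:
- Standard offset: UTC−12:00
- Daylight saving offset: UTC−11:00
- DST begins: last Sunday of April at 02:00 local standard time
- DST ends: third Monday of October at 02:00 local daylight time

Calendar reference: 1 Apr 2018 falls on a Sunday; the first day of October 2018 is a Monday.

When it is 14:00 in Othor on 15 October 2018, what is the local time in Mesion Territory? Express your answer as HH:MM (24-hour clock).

15 October 2018 does not fall between 26 February and 14 October, so daylight saving is not in effect and Othor is at UTC+13:00.
14:00 Othor − 13h = 01:00 UTC.
1 April 2018 is a Sunday, so Sundays fall on 1, 8, 15, 22, 29; the last is April 29.
1 October 2018 is a Monday, so the first Monday is October 1 and the third is October 15.
At the standard offset (UTC−12:00), 01:00 UTC − 12h = 13:00 Mesion Territory standard time (rolling into the previous day, 14 October 2018).
The standard-time date in Mesion Territory, 14 October 2018, lies within the daylight-saving period (29 April – 15 October), so Mesion Territory is on daylight time, UTC−11:00.
01:00 UTC − 11h = 14:00 Mesion Territory (rolling into the previous day, 14 October 2018).

14:00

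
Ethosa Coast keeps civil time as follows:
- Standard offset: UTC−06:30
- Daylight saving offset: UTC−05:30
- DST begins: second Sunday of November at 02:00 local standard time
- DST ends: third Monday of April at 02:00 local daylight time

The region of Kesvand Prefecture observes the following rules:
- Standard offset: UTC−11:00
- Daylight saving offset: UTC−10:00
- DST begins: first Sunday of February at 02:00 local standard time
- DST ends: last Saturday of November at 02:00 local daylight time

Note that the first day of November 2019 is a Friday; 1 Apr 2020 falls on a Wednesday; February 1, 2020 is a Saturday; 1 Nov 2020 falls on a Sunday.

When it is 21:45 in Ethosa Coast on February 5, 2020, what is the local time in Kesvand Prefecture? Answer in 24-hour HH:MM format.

17:15

1 November 2019 is a Friday, so the first Sunday is November 3 and the second is November 10.
1 April 2020 is a Wednesday, so the first Monday is April 6 and the third is April 20.
February 5, 2020 falls between 10 November 2019 and 20 April 2020, so daylight saving is in effect and Ethosa Coast is at UTC−05:30.
21:45 Ethosa Coast + 5h30m = 03:15 UTC (rolling into the next day, 6 February 2020).
1 February 2020 is a Saturday, so the first Sunday is February 2.
1 November 2020 is a Sunday, so Saturdays fall on 7, 14, 21, 28; the last is November 28.
At the standard offset (UTC−11:00), 03:15 UTC − 11h = 16:15 Kesvand Prefecture standard time (rolling into the previous day, 5 February 2020).
Daylight saving runs 2 February – 28 November; the standard-time date in Kesvand Prefecture, February 5, 2020, is inside that window, so Kesvand Prefecture is at UTC−10:00.
03:15 UTC − 10h = 17:15 Kesvand Prefecture (rolling into the previous day, 5 February 2020).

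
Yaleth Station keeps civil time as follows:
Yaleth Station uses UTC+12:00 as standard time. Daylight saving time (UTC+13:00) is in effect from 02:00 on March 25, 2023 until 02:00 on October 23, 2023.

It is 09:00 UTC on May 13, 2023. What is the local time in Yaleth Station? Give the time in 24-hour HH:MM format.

22:00

At the standard offset (UTC+12:00), 09:00 UTC + 12h = 21:00 Yaleth Station standard time.
Daylight saving runs 25 March – 23 October; the standard-time date in Yaleth Station, May 13, 2023, is inside that window, so Yaleth Station is at UTC+13:00.
09:00 UTC + 13h = 22:00 local.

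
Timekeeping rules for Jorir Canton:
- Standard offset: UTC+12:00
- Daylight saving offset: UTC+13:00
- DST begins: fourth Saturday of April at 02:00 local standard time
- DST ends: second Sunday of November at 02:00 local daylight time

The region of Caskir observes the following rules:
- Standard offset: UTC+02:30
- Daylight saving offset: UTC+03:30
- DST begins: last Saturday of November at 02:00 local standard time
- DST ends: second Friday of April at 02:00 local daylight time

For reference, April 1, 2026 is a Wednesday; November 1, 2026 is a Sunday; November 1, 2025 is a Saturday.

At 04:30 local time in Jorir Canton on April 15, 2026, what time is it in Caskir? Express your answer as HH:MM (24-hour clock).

19:00

1 April 2026 is a Wednesday, so the first Saturday is April 4 and the fourth is April 25.
1 November 2026 is a Sunday, so the first Sunday is November 1 and the second is November 8.
April 15, 2026 is outside the daylight-saving period (25 April – 8 November), so Jorir Canton is on standard time, UTC+12:00.
04:30 Jorir Canton − 12h = 16:30 UTC (rolling into the previous day, 14 April 2026).
1 November 2025 is a Saturday, so Saturdays fall on 1, 8, 15, 22, 29; the last is November 29.
1 April 2026 is a Wednesday, so the first Friday is April 3 and the second is April 10.
At the standard offset (UTC+02:30), 16:30 UTC + 2h30m = 19:00 Caskir standard time.
Daylight saving runs 29 November 2025 – 10 April 2026; the standard-time date in Caskir, April 14, 2026, is outside that window, so Caskir is on standard time at UTC+02:30.
16:30 UTC + 2h30m = 19:00 Caskir.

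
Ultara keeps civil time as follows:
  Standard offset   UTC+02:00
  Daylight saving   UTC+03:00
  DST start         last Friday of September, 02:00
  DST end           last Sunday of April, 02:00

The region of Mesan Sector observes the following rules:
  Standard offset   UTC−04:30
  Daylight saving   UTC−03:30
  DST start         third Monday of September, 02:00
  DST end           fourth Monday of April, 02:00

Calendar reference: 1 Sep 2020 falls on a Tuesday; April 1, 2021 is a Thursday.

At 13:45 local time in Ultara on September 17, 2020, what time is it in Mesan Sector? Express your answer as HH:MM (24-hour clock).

07:15

1 September 2020 is a Tuesday, so Fridays fall on 4, 11, 18, 25; the last is September 25.
1 April 2021 is a Thursday, so Sundays fall on 4, 11, 18, 25; the last is April 25.
Daylight saving runs 25 September 2020 – 25 April 2021; September 17, 2020 is outside that window, so Ultara is on standard time at UTC+02:00.
13:45 Ultara − 2h = 11:45 UTC.
1 September 2020 is a Tuesday, so the first Monday is September 7 and the third is September 21.
1 April 2021 is a Thursday, so the first Monday is April 5 and the fourth is April 26.
At the standard offset (UTC−04:30), 11:45 UTC − 4h30m = 07:15 Mesan Sector standard time.
Daylight saving runs 21 September 2020 – 26 April 2021; the standard-time date in Mesan Sector, September 17, 2020, is outside that window, so Mesan Sector is on standard time at UTC−04:30.
11:45 UTC − 4h30m = 07:15 Mesan Sector.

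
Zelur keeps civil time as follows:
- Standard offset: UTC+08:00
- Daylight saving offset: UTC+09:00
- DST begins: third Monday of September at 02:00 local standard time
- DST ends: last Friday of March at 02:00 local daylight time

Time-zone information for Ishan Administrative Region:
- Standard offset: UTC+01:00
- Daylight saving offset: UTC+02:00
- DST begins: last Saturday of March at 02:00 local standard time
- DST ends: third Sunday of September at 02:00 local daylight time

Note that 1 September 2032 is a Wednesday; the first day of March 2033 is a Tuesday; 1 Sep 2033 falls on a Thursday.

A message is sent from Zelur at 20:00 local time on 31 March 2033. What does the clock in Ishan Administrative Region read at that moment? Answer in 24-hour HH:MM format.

14:00

1 September 2032 is a Wednesday, so the first Monday is September 6 and the third is September 20.
1 March 2033 is a Tuesday, so Fridays fall on 4, 11, 18, 25; the last is March 25.
31 March 2033 does not fall between 20 September 2032 and 25 March 2033, so daylight saving is not in effect and Zelur is at UTC+08:00.
20:00 Zelur − 8h = 12:00 UTC.
1 March 2033 is a Tuesday, so Saturdays fall on 5, 12, 19, 26; the last is March 26.
1 September 2033 is a Thursday, so the first Sunday is September 4 and the third is September 18.
At the standard offset (UTC+01:00), 12:00 UTC + 1h = 13:00 Ishan Administrative Region standard time.
Daylight saving runs 26 March – 18 September; the standard-time date in Ishan Administrative Region, 31 March 2033, is inside that window, so Ishan Administrative Region is at UTC+02:00.
12:00 UTC + 2h = 14:00 Ishan Administrative Region.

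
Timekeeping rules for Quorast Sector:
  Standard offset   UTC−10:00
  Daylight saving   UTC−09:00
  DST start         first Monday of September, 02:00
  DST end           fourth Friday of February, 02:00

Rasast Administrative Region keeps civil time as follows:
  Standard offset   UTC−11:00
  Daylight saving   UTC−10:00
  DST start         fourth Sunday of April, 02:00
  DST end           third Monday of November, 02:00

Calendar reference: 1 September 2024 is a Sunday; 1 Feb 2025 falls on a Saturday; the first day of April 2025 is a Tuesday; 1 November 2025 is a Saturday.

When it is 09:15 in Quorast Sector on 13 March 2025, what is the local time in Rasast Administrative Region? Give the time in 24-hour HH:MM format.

1 September 2024 is a Sunday, so the first Monday is September 2.
1 February 2025 is a Saturday, so the first Friday is February 7 and the fourth is February 28.
Daylight saving runs 2 September 2024 – 28 February 2025; 13 March 2025 is outside that window, so Quorast Sector is on standard time at UTC−10:00.
09:15 Quorast Sector + 10h = 19:15 UTC.
1 April 2025 is a Tuesday, so the first Sunday is April 6 and the fourth is April 27.
1 November 2025 is a Saturday, so the first Monday is November 3 and the third is November 17.
At the standard offset (UTC−11:00), 19:15 UTC − 11h = 08:15 Rasast Administrative Region standard time.
The standard-time date in Rasast Administrative Region, 13 March 2025, does not fall between 27 April and 17 November, so daylight saving is not in effect and Rasast Administrative Region is at UTC−11:00.
19:15 UTC − 11h = 08:15 Rasast Administrative Region.

08:15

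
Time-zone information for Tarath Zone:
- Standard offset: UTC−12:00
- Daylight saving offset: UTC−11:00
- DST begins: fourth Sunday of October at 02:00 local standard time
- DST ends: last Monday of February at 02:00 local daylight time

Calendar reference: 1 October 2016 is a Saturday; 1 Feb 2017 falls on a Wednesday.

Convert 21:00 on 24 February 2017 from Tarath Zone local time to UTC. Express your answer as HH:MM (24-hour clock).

08:00

1 October 2016 is a Saturday, so the first Sunday is October 2 and the fourth is October 23.
1 February 2017 is a Wednesday, so Mondays fall on 6, 13, 20, 27; the last is February 27.
24 February 2017 lies within the daylight-saving period (23 October 2016 – 27 February 2017), so Tarath Zone is on daylight time, UTC−11:00.
21:00 local + 11h = 08:00 UTC (rolling into the next day, 25 February 2017).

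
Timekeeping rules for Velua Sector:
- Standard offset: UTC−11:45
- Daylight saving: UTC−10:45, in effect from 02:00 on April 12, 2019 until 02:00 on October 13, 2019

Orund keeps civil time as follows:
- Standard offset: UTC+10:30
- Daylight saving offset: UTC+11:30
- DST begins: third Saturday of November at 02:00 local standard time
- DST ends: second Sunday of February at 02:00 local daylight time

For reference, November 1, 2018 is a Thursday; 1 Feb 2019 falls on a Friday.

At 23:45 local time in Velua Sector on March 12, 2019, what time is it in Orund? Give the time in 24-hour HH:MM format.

22:00

March 12, 2019 is outside the daylight-saving period (12 April – 13 October), so Velua Sector is on standard time, UTC−11:45.
23:45 Velua Sector + 11h45m = 11:30 UTC (rolling into the next day, 13 March 2019).
1 November 2018 is a Thursday, so the first Saturday is November 3 and the third is November 17.
1 February 2019 is a Friday, so the first Sunday is February 3 and the second is February 10.
At the standard offset (UTC+10:30), 11:30 UTC + 10h30m = 22:00 Orund standard time.
The standard-time date in Orund, March 13, 2019, is outside the daylight-saving period (17 November 2018 – 10 February 2019), so Orund is on standard time, UTC+10:30.
11:30 UTC + 10h30m = 22:00 Orund.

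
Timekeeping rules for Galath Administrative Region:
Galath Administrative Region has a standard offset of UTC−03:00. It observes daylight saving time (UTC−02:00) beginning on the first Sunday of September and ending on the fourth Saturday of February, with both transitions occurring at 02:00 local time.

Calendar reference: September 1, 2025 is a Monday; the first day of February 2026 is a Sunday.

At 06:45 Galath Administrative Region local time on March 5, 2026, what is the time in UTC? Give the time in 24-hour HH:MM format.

09:45

1 September 2025 is a Monday, so the first Sunday is September 7.
1 February 2026 is a Sunday, so the first Saturday is February 7 and the fourth is February 28.
Daylight saving runs 7 September 2025 – 28 February 2026; March 5, 2026 is outside that window, so Galath Administrative Region is on standard time at UTC−03:00.
06:45 local + 3h = 09:45 UTC.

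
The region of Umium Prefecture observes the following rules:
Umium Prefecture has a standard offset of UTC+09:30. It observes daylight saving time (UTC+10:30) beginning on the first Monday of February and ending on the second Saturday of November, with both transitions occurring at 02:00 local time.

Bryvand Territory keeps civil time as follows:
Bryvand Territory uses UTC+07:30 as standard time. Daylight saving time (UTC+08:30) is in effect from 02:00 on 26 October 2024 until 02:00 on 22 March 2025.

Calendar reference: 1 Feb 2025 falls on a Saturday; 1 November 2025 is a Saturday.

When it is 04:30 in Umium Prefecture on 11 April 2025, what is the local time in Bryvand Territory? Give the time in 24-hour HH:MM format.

1 February 2025 is a Saturday, so the first Monday is February 3.
1 November 2025 is a Saturday, so the first Saturday is November 1 and the second is November 8.
Daylight saving runs 3 February – 8 November; 11 April 2025 is inside that window, so Umium Prefecture is at UTC+10:30.
04:30 Umium Prefecture − 10h30m = 18:00 UTC (rolling into the previous day, 10 April 2025).
At the standard offset (UTC+07:30), 18:00 UTC + 7h30m = 01:30 Bryvand Territory standard time (rolling into the next day, 11 April 2025).
The standard-time date in Bryvand Territory, 11 April 2025, does not fall between 26 October 2024 and 22 March 2025, so daylight saving is not in effect and Bryvand Territory is at UTC+07:30.
18:00 UTC + 7h30m = 01:30 Bryvand Territory (rolling into the next day, 11 April 2025).

01:30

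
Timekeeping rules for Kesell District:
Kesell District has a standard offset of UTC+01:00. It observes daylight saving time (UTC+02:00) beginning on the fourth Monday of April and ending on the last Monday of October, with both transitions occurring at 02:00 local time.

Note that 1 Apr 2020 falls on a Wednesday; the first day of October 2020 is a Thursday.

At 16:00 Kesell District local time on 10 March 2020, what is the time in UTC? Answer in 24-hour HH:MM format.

15:00

1 April 2020 is a Wednesday, so the first Monday is April 6 and the fourth is April 27.
1 October 2020 is a Thursday, so Mondays fall on 5, 12, 19, 26; the last is October 26.
10 March 2020 is outside the daylight-saving period (27 April – 26 October), so Kesell District is on standard time, UTC+01:00.
16:00 local − 1h = 15:00 UTC.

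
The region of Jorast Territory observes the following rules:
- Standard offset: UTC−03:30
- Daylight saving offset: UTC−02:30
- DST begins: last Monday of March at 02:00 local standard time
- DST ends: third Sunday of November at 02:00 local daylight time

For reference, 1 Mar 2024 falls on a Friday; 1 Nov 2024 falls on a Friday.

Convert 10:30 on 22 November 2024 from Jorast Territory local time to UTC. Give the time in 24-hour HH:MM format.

1 March 2024 is a Friday, so Mondays fall on 4, 11, 18, 25; the last is March 25.
1 November 2024 is a Friday, so the first Sunday is November 3 and the third is November 17.
22 November 2024 is outside the daylight-saving period (25 March – 17 November), so Jorast Territory is on standard time, UTC−03:30.
10:30 local + 3h30m = 14:00 UTC.

14:00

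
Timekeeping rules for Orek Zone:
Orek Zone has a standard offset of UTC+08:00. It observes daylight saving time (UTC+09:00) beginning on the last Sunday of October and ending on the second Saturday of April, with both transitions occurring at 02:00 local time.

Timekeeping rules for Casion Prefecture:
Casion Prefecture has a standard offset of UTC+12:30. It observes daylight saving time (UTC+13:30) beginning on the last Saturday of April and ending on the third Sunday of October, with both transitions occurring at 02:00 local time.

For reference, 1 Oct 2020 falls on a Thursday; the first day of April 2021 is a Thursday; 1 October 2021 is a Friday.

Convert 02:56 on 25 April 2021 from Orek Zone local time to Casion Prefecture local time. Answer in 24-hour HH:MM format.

1 October 2020 is a Thursday, so Sundays fall on 4, 11, 18, 25; the last is October 25.
1 April 2021 is a Thursday, so the first Saturday is April 3 and the second is April 10.
25 April 2021 is outside the daylight-saving period (25 October 2020 – 10 April 2021), so Orek Zone is on standard time, UTC+08:00.
02:56 Orek Zone − 8h = 18:56 UTC (rolling into the previous day, 24 April 2021).
1 April 2021 is a Thursday, so Saturdays fall on 3, 10, 17, 24; the last is April 24.
1 October 2021 is a Friday, so the first Sunday is October 3 and the third is October 17.
At the standard offset (UTC+12:30), 18:56 UTC + 12h30m = 07:26 Casion Prefecture standard time (rolling into the next day, 25 April 2021).
Daylight saving runs 24 April – 17 October; the standard-time date in Casion Prefecture, 25 April 2021, is inside that window, so Casion Prefecture is at UTC+13:30.
18:56 UTC + 13h30m = 08:26 Casion Prefecture (rolling into the next day, 25 April 2021).

08:26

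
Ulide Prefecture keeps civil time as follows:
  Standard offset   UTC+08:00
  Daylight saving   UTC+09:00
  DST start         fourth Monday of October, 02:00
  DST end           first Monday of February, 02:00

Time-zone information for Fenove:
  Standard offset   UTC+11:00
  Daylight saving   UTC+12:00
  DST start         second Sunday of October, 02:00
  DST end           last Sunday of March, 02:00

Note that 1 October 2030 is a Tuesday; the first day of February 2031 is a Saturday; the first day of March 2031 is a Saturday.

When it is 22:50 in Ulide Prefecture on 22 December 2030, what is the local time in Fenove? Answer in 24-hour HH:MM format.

1 October 2030 is a Tuesday, so the first Monday is October 7 and the fourth is October 28.
1 February 2031 is a Saturday, so the first Monday is February 3.
22 December 2030 falls between 28 October 2030 and 3 February 2031, so daylight saving is in effect and Ulide Prefecture is at UTC+09:00.
22:50 Ulide Prefecture − 9h = 13:50 UTC.
1 October 2030 is a Tuesday, so the first Sunday is October 6 and the second is October 13.
1 March 2031 is a Saturday, so Sundays fall on 2, 9, 16, 23, 30; the last is March 30.
At the standard offset (UTC+11:00), 13:50 UTC + 11h = 00:50 Fenove standard time (rolling into the next day, 23 December 2030).
Daylight saving runs 13 October 2030 – 30 March 2031; the standard-time date in Fenove, 23 December 2030, is inside that window, so Fenove is at UTC+12:00.
13:50 UTC + 12h = 01:50 Fenove (rolling into the next day, 23 December 2030).

01:50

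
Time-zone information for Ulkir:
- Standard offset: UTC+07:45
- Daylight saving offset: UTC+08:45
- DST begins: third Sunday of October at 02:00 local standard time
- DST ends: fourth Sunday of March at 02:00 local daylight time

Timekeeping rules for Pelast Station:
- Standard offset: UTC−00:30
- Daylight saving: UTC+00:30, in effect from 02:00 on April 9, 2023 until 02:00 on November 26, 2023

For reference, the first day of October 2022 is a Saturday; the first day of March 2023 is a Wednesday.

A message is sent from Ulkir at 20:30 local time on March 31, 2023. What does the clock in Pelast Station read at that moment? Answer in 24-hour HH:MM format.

12:15

1 October 2022 is a Saturday, so the first Sunday is October 2 and the third is October 16.
1 March 2023 is a Wednesday, so the first Sunday is March 5 and the fourth is March 26.
March 31, 2023 is outside the daylight-saving period (16 October 2022 – 26 March 2023), so Ulkir is on standard time, UTC+07:45.
20:30 Ulkir − 7h45m = 12:45 UTC.
At the standard offset (UTC−00:30), 12:45 UTC − 0h30m = 12:15 Pelast Station standard time.
The standard-time date in Pelast Station, March 31, 2023, is outside the daylight-saving period (9 April – 26 November), so Pelast Station is on standard time, UTC−00:30.
12:45 UTC − 0h30m = 12:15 Pelast Station.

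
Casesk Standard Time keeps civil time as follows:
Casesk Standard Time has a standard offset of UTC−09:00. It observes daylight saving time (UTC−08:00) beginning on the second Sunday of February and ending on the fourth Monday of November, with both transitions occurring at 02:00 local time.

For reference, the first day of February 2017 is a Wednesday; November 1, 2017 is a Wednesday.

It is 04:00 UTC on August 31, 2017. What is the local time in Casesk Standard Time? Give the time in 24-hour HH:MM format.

1 February 2017 is a Wednesday, so the first Sunday is February 5 and the second is February 12.
1 November 2017 is a Wednesday, so the first Monday is November 6 and the fourth is November 27.
At the standard offset (UTC−09:00), 04:00 UTC − 9h = 19:00 Casesk Standard Time standard time (rolling into the previous day, 30 August 2017).
Daylight saving runs 12 February – 27 November; the standard-time date in Casesk Standard Time, August 30, 2017, is inside that window, so Casesk Standard Time is at UTC−08:00.
04:00 UTC − 8h = 20:00 local (rolling into the previous day, 30 August 2017).

20:00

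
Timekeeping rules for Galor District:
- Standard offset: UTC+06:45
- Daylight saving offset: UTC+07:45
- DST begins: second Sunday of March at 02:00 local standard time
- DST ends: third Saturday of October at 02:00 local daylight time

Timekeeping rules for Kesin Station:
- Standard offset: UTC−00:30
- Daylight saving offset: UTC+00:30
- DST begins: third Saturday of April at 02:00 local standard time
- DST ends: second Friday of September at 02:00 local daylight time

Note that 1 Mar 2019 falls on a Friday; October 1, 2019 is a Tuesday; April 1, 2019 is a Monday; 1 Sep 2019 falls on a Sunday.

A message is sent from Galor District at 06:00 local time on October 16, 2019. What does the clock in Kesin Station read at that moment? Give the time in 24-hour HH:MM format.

21:45

1 March 2019 is a Friday, so the first Sunday is March 3 and the second is March 10.
1 October 2019 is a Tuesday, so the first Saturday is October 5 and the third is October 19.
October 16, 2019 lies within the daylight-saving period (10 March – 19 October), so Galor District is on daylight time, UTC+07:45.
06:00 Galor District − 7h45m = 22:15 UTC (rolling into the previous day, 15 October 2019).
1 April 2019 is a Monday, so the first Saturday is April 6 and the third is April 20.
1 September 2019 is a Sunday, so the first Friday is September 6 and the second is September 13.
At the standard offset (UTC−00:30), 22:15 UTC − 0h30m = 21:45 Kesin Station standard time.
The standard-time date in Kesin Station, October 15, 2019, does not fall between 20 April and 13 September, so daylight saving is not in effect and Kesin Station is at UTC−00:30.
22:15 UTC − 0h30m = 21:45 Kesin Station.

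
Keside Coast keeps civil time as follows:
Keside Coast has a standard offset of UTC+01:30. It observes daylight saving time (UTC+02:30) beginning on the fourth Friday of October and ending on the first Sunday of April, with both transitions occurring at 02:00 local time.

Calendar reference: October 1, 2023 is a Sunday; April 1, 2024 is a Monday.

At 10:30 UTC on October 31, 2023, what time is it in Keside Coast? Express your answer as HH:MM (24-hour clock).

13:00

1 October 2023 is a Sunday, so the first Friday is October 6 and the fourth is October 27.
1 April 2024 is a Monday, so the first Sunday is April 7.
At the standard offset (UTC+01:30), 10:30 UTC + 1h30m = 12:00 Keside Coast standard time.
Daylight saving runs 27 October 2023 – 7 April 2024; the standard-time date in Keside Coast, October 31, 2023, is inside that window, so Keside Coast is at UTC+02:30.
10:30 UTC + 2h30m = 13:00 local.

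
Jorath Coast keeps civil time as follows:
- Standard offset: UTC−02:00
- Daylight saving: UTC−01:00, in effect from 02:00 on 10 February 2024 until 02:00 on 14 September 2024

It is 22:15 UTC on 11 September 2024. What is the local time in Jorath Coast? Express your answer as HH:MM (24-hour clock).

At the standard offset (UTC−02:00), 22:15 UTC − 2h = 20:15 Jorath Coast standard time.
The standard-time date in Jorath Coast, 11 September 2024, lies within the daylight-saving period (10 February – 14 September), so Jorath Coast is on daylight time, UTC−01:00.
22:15 UTC − 1h = 21:15 local.

21:15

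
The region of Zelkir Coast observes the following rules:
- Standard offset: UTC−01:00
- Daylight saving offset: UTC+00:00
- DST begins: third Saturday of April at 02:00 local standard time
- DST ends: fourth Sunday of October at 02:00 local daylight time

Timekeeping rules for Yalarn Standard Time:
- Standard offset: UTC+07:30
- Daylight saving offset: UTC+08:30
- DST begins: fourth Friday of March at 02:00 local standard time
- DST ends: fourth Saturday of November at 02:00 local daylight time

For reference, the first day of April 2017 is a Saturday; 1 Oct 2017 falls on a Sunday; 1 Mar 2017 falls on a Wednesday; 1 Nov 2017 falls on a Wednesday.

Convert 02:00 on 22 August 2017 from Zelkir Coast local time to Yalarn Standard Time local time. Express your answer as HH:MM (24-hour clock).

1 April 2017 is a Saturday, so the first Saturday is April 1 and the third is April 15.
1 October 2017 is a Sunday, so the first Sunday is October 1 and the fourth is October 22.
22 August 2017 falls between 15 April and 22 October, so daylight saving is in effect and Zelkir Coast is at UTC+00:00.
02:00 Zelkir Coast − 0h = 02:00 UTC.
1 March 2017 is a Wednesday, so the first Friday is March 3 and the fourth is March 24.
1 November 2017 is a Wednesday, so the first Saturday is November 4 and the fourth is November 25.
At the standard offset (UTC+07:30), 02:00 UTC + 7h30m = 09:30 Yalarn Standard Time standard time.
The standard-time date in Yalarn Standard Time, 22 August 2017, lies within the daylight-saving period (24 March – 25 November), so Yalarn Standard Time is on daylight time, UTC+08:30.
02:00 UTC + 8h30m = 10:30 Yalarn Standard Time.

10:30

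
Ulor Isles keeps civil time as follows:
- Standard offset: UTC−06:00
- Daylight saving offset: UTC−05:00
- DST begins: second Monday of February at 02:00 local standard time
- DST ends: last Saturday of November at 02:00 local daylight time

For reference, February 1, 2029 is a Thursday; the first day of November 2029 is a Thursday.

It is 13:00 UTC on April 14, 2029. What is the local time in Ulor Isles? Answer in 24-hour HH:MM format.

1 February 2029 is a Thursday, so the first Monday is February 5 and the second is February 12.
1 November 2029 is a Thursday, so Saturdays fall on 3, 10, 17, 24; the last is November 24.
At the standard offset (UTC−06:00), 13:00 UTC − 6h = 07:00 Ulor Isles standard time.
The standard-time date in Ulor Isles, April 14, 2029, falls between 12 February and 24 November, so daylight saving is in effect and Ulor Isles is at UTC−05:00.
13:00 UTC − 5h = 08:00 local.

08:00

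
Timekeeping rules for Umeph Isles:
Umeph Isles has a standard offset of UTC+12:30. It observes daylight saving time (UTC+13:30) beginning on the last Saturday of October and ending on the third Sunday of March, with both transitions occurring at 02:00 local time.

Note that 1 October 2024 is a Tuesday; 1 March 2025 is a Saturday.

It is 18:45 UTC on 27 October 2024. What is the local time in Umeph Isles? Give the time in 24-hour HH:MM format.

1 October 2024 is a Tuesday, so Saturdays fall on 5, 12, 19, 26; the last is October 26.
1 March 2025 is a Saturday, so the first Sunday is March 2 and the third is March 16.
At the standard offset (UTC+12:30), 18:45 UTC + 12h30m = 07:15 Umeph Isles standard time (rolling into the next day, 28 October 2024).
The standard-time date in Umeph Isles, 28 October 2024, falls between 26 October 2024 and 16 March 2025, so daylight saving is in effect and Umeph Isles is at UTC+13:30.
18:45 UTC + 13h30m = 08:15 local (rolling into the next day, 28 October 2024).

08:15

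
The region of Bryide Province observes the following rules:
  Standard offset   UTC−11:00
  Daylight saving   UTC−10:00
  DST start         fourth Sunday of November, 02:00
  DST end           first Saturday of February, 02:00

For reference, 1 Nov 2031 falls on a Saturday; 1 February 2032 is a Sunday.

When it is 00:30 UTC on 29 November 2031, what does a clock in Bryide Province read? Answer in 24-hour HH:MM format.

1 November 2031 is a Saturday, so the first Sunday is November 2 and the fourth is November 23.
1 February 2032 is a Sunday, so the first Saturday is February 7.
At the standard offset (UTC−11:00), 00:30 UTC − 11h = 13:30 Bryide Province standard time (rolling into the previous day, 28 November 2031).
The standard-time date in Bryide Province, 28 November 2031, falls between 23 November 2031 and 7 February 2032, so daylight saving is in effect and Bryide Province is at UTC−10:00.
00:30 UTC − 10h = 14:30 local (rolling into the previous day, 28 November 2031).

14:30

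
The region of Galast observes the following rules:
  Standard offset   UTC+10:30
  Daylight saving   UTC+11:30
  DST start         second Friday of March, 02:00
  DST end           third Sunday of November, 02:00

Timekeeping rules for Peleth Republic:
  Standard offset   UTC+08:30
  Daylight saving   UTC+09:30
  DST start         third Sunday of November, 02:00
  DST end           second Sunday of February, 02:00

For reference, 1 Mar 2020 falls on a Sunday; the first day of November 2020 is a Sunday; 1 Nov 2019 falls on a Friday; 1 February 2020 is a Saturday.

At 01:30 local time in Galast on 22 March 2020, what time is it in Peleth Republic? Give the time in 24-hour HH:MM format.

22:30

1 March 2020 is a Sunday, so the first Friday is March 6 and the second is March 13.
1 November 2020 is a Sunday, so the first Sunday is November 1 and the third is November 15.
22 March 2020 lies within the daylight-saving period (13 March – 15 November), so Galast is on daylight time, UTC+11:30.
01:30 Galast − 11h30m = 14:00 UTC (rolling into the previous day, 21 March 2020).
1 November 2019 is a Friday, so the first Sunday is November 3 and the third is November 17.
1 February 2020 is a Saturday, so the first Sunday is February 2 and the second is February 9.
At the standard offset (UTC+08:30), 14:00 UTC + 8h30m = 22:30 Peleth Republic standard time.
The standard-time date in Peleth Republic, 21 March 2020, is outside the daylight-saving period (17 November 2019 – 9 February 2020), so Peleth Republic is on standard time, UTC+08:30.
14:00 UTC + 8h30m = 22:30 Peleth Republic.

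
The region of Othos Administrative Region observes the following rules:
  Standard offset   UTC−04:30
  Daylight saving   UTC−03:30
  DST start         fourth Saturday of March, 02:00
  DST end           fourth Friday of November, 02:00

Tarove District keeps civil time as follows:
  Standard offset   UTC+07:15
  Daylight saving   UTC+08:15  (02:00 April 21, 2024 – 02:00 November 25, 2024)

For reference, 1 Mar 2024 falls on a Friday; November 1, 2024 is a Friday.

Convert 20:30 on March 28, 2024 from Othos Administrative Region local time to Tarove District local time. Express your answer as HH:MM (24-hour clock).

07:15

1 March 2024 is a Friday, so the first Saturday is March 2 and the fourth is March 23.
1 November 2024 is a Friday, so the first Friday is November 1 and the fourth is November 22.
March 28, 2024 falls between 23 March and 22 November, so daylight saving is in effect and Othos Administrative Region is at UTC−03:30.
20:30 Othos Administrative Region + 3h30m = 00:00 UTC (rolling into the next day, 29 March 2024).
At the standard offset (UTC+07:15), 00:00 UTC + 7h15m = 07:15 Tarove District standard time.
The standard-time date in Tarove District, March 29, 2024, does not fall between 21 April and 25 November, so daylight saving is not in effect and Tarove District is at UTC+07:15.
00:00 UTC + 7h15m = 07:15 Tarove District.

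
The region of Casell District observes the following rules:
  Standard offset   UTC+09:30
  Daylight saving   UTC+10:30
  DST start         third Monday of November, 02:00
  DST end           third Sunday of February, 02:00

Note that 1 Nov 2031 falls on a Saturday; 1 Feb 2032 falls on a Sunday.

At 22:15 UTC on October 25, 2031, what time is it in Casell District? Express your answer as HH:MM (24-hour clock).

07:45

1 November 2031 is a Saturday, so the first Monday is November 3 and the third is November 17.
1 February 2032 is a Sunday, so the first Sunday is February 1 and the third is February 15.
At the standard offset (UTC+09:30), 22:15 UTC + 9h30m = 07:45 Casell District standard time (rolling into the next day, 26 October 2031).
The standard-time date in Casell District, October 26, 2031, does not fall between 17 November 2031 and 15 February 2032, so daylight saving is not in effect and Casell District is at UTC+09:30.
22:15 UTC + 9h30m = 07:45 local (rolling into the next day, 26 October 2031).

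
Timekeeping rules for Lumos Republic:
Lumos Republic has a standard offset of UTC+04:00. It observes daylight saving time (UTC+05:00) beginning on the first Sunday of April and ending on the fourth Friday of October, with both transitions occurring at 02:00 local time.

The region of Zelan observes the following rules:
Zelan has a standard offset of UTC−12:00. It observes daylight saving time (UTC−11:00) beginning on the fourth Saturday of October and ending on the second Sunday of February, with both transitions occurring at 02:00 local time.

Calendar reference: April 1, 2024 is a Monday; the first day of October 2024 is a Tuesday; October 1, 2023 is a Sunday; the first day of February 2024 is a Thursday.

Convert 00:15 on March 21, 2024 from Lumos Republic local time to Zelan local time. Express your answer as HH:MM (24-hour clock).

08:15

1 April 2024 is a Monday, so the first Sunday is April 7.
1 October 2024 is a Tuesday, so the first Friday is October 4 and the fourth is October 25.
March 21, 2024 is outside the daylight-saving period (7 April – 25 October), so Lumos Republic is on standard time, UTC+04:00.
00:15 Lumos Republic − 4h = 20:15 UTC (rolling into the previous day, 20 March 2024).
1 October 2023 is a Sunday, so the first Saturday is October 7 and the fourth is October 28.
1 February 2024 is a Thursday, so the first Sunday is February 4 and the second is February 11.
At the standard offset (UTC−12:00), 20:15 UTC − 12h = 08:15 Zelan standard time.
Daylight saving runs 28 October 2023 – 11 February 2024; the standard-time date in Zelan, March 20, 2024, is outside that window, so Zelan is on standard time at UTC−12:00.
20:15 UTC − 12h = 08:15 Zelan.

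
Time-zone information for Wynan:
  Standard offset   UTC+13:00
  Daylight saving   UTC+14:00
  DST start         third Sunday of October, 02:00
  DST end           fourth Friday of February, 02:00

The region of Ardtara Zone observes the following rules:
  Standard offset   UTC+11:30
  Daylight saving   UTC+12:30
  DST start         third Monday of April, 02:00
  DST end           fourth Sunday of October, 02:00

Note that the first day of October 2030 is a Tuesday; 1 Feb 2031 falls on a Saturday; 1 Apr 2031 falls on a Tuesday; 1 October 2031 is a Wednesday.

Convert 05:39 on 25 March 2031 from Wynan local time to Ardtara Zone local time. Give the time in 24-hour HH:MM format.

04:09

1 October 2030 is a Tuesday, so the first Sunday is October 6 and the third is October 20.
1 February 2031 is a Saturday, so the first Friday is February 7 and the fourth is February 28.
25 March 2031 is outside the daylight-saving period (20 October 2030 – 28 February 2031), so Wynan is on standard time, UTC+13:00.
05:39 Wynan − 13h = 16:39 UTC (rolling into the previous day, 24 March 2031).
1 April 2031 is a Tuesday, so the first Monday is April 7 and the third is April 21.
1 October 2031 is a Wednesday, so the first Sunday is October 5 and the fourth is October 26.
At the standard offset (UTC+11:30), 16:39 UTC + 11h30m = 04:09 Ardtara Zone standard time (rolling into the next day, 25 March 2031).
The standard-time date in Ardtara Zone, 25 March 2031, does not fall between 21 April and 26 October, so daylight saving is not in effect and Ardtara Zone is at UTC+11:30.
16:39 UTC + 11h30m = 04:09 Ardtara Zone (rolling into the next day, 25 March 2031).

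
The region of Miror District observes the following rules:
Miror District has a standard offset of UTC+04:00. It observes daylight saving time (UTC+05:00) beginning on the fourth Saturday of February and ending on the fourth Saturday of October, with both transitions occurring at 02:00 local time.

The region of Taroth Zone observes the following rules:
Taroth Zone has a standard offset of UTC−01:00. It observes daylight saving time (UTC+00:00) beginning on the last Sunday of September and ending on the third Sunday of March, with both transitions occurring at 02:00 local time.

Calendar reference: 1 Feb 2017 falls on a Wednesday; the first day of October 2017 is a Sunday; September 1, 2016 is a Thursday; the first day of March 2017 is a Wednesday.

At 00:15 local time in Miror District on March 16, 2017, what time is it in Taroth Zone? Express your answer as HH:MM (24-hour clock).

1 February 2017 is a Wednesday, so the first Saturday is February 4 and the fourth is February 25.
1 October 2017 is a Sunday, so the first Saturday is October 7 and the fourth is October 28.
Daylight saving runs 25 February – 28 October; March 16, 2017 is inside that window, so Miror District is at UTC+05:00.
00:15 Miror District − 5h = 19:15 UTC (rolling into the previous day, 15 March 2017).
1 September 2016 is a Thursday, so Sundays fall on 4, 11, 18, 25; the last is September 25.
1 March 2017 is a Wednesday, so the first Sunday is March 5 and the third is March 19.
At the standard offset (UTC−01:00), 19:15 UTC − 1h = 18:15 Taroth Zone standard time.
The standard-time date in Taroth Zone, March 15, 2017, lies within the daylight-saving period (25 September 2016 – 19 March 2017), so Taroth Zone is on daylight time, UTC+00:00.
19:15 UTC + 0h = 19:15 Taroth Zone.

19:15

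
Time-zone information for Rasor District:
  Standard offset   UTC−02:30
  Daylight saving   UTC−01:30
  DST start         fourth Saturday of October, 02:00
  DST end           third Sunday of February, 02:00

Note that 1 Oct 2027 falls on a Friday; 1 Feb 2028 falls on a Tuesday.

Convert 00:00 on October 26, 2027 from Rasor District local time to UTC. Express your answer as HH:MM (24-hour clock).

1 October 2027 is a Friday, so the first Saturday is October 2 and the fourth is October 23.
1 February 2028 is a Tuesday, so the first Sunday is February 6 and the third is February 20.
Daylight saving runs 23 October 2027 – 20 February 2028; October 26, 2027 is inside that window, so Rasor District is at UTC−01:30.
00:00 local + 1h30m = 01:30 UTC.

01:30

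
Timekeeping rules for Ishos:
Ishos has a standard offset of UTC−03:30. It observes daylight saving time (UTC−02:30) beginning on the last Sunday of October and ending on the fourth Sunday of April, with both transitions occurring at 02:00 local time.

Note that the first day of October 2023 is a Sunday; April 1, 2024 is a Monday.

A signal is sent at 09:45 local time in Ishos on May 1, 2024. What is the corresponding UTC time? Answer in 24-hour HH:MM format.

1 October 2023 is a Sunday, so Sundays fall on 1, 8, 15, 22, 29; the last is October 29.
1 April 2024 is a Monday, so the first Sunday is April 7 and the fourth is April 28.
May 1, 2024 is outside the daylight-saving period (29 October 2023 – 28 April 2024), so Ishos is on standard time, UTC−03:30.
09:45 local + 3h30m = 13:15 UTC.

13:15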